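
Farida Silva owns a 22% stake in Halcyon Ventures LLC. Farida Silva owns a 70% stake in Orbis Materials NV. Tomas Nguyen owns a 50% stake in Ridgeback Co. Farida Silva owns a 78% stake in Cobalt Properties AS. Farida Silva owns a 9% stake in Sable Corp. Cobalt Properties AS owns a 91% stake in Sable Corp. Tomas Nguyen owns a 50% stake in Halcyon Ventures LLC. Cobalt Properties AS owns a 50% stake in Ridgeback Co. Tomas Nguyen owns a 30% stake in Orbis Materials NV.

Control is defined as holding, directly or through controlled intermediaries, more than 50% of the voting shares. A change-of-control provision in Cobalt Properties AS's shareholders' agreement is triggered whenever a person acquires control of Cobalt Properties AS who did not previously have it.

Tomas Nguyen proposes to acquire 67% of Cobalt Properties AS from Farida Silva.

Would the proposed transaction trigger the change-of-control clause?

Yes

The purchase adds only to Tomas's holdings (Farida's stake shrinks), so Tomas is the only person who could newly come to control Cobalt.
Tomas's largest direct stake is 50% in Halcyon, which does not meet the threshold, so Tomas controls no company.
Neither Tomas nor any entity Tomas controls holds any voting interest in Cobalt.
So before the transaction, Tomas does not control Cobalt.
After the purchase, Tomas holds 67% of Cobalt directly, and Farida's stake falls to 11%.
Tomas holds 67% of Cobalt, so Tomas controls Cobalt.
Tomas did not control Cobalt before and does after, so the clause is triggered.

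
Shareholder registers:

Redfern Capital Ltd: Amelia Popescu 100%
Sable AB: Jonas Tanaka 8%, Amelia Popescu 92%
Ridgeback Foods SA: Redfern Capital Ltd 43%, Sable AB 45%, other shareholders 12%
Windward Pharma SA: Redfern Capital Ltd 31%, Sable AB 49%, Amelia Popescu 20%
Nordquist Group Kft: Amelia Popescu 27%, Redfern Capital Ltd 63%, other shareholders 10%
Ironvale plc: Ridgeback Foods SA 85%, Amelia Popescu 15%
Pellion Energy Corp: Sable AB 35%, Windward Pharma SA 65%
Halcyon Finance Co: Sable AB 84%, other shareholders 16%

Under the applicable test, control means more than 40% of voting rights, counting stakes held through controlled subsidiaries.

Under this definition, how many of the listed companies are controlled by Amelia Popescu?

8

Amelia holds 100% of Redfern, so Amelia controls Redfern.
Amelia holds 92% of Sable, so Amelia controls Sable.
Redfern and Sable together hold 43% + 45% = 88% of Ridgeback, so Amelia controls Ridgeback.
Redfern and Sable and Amelia together hold 31% + 49% + 20% = 100% of Windward, so Amelia controls Windward.
Amelia and Redfern together hold 27% + 63% = 90% of Nordquist, so Amelia controls Nordquist.
Ridgeback and Amelia together hold 85% + 15% = 100% of Ironvale, so Amelia controls Ironvale.
Sable and Windward together hold 35% + 65% = 100% of Pellion, so Amelia controls Pellion.
Sable holds 84% of Halcyon, so Amelia controls Halcyon.
Amelia controls 8 companies.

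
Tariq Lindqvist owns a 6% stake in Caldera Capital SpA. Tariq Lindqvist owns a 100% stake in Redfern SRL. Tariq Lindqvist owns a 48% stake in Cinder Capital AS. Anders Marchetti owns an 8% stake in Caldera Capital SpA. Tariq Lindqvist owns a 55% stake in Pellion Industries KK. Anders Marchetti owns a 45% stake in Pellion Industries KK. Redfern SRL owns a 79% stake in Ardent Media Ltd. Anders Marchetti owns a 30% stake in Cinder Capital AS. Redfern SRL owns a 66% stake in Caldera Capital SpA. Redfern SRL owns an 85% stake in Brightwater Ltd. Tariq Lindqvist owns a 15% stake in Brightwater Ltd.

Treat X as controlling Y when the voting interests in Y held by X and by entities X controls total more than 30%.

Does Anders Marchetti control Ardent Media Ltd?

Anders holds 45% of Pellion, so Anders controls Pellion.
Neither Anders nor any entity Anders controls holds any voting interest in Ardent.
So Anders does not control Ardent.

No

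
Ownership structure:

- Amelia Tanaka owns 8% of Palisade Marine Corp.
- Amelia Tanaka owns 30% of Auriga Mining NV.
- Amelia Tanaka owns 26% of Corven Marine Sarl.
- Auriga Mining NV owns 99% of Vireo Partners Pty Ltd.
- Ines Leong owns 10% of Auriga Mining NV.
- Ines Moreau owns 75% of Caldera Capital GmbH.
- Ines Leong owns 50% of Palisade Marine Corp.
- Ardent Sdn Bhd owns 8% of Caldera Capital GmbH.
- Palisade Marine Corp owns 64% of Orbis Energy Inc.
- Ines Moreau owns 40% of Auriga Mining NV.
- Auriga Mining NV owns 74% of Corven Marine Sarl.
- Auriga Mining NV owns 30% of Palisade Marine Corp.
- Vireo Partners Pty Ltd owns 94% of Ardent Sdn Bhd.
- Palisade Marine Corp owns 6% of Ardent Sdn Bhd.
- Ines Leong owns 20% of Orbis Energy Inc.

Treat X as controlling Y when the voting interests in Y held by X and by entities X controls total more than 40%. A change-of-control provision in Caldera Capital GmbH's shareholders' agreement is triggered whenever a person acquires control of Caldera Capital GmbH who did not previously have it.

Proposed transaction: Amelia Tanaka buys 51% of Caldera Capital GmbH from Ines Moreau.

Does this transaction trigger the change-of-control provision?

The purchase adds only to Amelia's holdings (Ines Moreau's stake shrinks), so Amelia is the only person who could newly come to control Caldera.
Amelia's largest direct stake is 30% in Auriga, which does not meet the threshold, so Amelia controls no company.
Neither Amelia nor any entity Amelia controls holds any voting interest in Caldera.
So before the transaction, Amelia does not control Caldera.
After the purchase, Amelia holds 51% of Caldera directly, and Ines Moreau's stake falls to 24%.
Amelia holds 51% of Caldera, so Amelia controls Caldera.
Amelia did not control Caldera before and does after, so the clause is triggered.

Yes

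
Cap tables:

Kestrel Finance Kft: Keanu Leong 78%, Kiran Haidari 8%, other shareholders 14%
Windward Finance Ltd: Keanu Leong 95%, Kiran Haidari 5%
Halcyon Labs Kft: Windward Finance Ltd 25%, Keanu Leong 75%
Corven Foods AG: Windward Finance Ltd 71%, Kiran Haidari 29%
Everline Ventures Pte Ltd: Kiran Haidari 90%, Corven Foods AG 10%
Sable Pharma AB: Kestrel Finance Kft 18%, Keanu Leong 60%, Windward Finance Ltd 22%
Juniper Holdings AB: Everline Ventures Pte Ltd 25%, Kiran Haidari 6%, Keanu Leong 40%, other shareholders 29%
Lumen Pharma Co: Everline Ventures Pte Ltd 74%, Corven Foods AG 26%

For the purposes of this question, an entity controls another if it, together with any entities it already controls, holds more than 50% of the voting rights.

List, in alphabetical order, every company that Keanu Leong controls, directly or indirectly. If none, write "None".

Corven Foods AG, Halcyon Labs Kft, Kestrel Finance Kft, Sable Pharma AB, Windward Finance Ltd

Keanu holds 78% of Kestrel, so Keanu controls Kestrel.
Keanu holds 95% of Windward, so Keanu controls Windward.
Windward and Keanu together hold 25% + 75% = 100% of Halcyon, so Keanu controls Halcyon.
Windward holds 71% of Corven, so Keanu controls Corven.
Kestrel and Keanu and Windward together hold 18% + 60% + 22% = 100% of Sable, so Keanu controls Sable.
No other company's threshold is met.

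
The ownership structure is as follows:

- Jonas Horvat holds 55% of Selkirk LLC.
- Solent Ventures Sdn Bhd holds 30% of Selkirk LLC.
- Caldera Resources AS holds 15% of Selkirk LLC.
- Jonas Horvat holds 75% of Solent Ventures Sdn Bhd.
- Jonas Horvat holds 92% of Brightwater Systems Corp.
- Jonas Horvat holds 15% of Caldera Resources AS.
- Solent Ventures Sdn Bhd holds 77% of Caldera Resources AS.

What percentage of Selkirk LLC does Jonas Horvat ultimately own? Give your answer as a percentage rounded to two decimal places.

88.41%

Jonas reaches Selkirk along 4 paths.
Direct stake: 55% = 55%.
Via Solent → Caldera: 75% × 77% × 15% = 8.6625%.
Via Caldera: 15% × 15% = 2.25%.
Via Solent: 75% × 30% = 22.5%.
Total: 55% + 8.6625% + 2.25% + 22.5% = 88.4125%.
Rounded: 88.41%.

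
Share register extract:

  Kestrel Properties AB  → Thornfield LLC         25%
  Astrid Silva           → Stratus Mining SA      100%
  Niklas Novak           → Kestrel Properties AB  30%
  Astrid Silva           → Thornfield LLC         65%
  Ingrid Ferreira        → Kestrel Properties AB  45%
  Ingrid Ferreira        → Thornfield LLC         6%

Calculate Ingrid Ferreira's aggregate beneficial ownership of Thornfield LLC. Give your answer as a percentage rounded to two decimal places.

17.25%

Ingrid reaches Thornfield along 2 paths.
Via Kestrel: 45% × 25% = 11.25%.
Direct stake: 6% = 6%.
Total: 11.25% + 6% = 17.25%.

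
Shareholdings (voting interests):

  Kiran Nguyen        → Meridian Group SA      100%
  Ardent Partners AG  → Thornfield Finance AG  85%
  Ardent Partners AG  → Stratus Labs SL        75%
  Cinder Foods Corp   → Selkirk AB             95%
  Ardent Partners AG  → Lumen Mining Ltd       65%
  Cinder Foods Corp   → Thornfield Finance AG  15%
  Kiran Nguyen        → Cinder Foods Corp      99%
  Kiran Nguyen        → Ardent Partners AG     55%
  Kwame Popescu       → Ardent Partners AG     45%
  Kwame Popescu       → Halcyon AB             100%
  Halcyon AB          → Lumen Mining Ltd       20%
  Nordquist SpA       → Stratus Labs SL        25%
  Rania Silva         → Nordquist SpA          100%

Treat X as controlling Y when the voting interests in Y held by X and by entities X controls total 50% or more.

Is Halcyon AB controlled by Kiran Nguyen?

Kiran holds 55% of Ardent, so Kiran controls Ardent.
Kiran holds 99% of Cinder, so Kiran controls Cinder.
Kiran holds 100% of Meridian, so Kiran controls Meridian.
Ardent holds 75% of Stratus, so Kiran controls Stratus.
Ardent and Cinder together hold 85% + 15% = 100% of Thornfield, so Kiran controls Thornfield.
Cinder holds 95% of Selkirk, so Kiran controls Selkirk.
Ardent holds 65% of Lumen, so Kiran controls Lumen.
Neither Kiran nor any entity Kiran controls holds any voting interest in Halcyon.
So Kiran does not control Halcyon.

No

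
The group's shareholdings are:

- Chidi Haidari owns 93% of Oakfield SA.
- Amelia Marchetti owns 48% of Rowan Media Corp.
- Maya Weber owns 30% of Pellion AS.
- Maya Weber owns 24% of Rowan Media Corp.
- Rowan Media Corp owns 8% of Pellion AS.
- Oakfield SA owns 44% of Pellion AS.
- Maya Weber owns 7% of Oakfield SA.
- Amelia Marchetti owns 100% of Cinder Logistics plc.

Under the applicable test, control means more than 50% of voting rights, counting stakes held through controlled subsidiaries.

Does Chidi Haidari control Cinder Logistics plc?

No

Chidi holds 93% of Oakfield, so Chidi controls Oakfield.
Neither Chidi nor any entity Chidi controls holds any voting interest in Cinder.
So Chidi does not control Cinder.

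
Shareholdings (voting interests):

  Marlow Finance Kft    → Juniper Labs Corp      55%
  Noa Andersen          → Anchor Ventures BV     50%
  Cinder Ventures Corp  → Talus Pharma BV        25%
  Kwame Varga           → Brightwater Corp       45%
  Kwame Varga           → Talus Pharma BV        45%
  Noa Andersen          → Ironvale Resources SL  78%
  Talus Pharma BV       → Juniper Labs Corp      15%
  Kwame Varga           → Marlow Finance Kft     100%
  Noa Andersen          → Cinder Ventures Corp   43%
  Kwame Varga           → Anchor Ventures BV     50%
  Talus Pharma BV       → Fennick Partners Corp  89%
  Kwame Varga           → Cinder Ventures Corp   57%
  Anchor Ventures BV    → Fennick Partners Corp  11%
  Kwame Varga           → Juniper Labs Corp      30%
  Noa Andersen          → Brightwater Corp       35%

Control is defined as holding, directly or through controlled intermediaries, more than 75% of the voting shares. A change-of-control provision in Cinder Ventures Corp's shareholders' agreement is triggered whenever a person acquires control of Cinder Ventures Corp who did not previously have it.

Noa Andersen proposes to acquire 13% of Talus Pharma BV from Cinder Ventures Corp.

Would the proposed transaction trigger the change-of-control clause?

The purchase adds only to Noa's holdings (Cinder's stake shrinks), so Noa is the only person who could newly come to control Cinder.
Noa holds 78% of Ironvale, so Noa controls Ironvale.
In Cinder, Noa's side holds only 43%, not > 75%.
So before the transaction, Noa does not control Cinder.
After the purchase, Noa holds 13% of Talus directly, and Cinder's stake falls to 12%.
Noa's side now holds 13% of Talus, not > 75%, so Noa still does not control Talus.
After the transaction, Noa's side holds 43% of Cinder, not > 75%, so Noa still does not control Cinder.
No new person acquires control, so the clause is not triggered.

No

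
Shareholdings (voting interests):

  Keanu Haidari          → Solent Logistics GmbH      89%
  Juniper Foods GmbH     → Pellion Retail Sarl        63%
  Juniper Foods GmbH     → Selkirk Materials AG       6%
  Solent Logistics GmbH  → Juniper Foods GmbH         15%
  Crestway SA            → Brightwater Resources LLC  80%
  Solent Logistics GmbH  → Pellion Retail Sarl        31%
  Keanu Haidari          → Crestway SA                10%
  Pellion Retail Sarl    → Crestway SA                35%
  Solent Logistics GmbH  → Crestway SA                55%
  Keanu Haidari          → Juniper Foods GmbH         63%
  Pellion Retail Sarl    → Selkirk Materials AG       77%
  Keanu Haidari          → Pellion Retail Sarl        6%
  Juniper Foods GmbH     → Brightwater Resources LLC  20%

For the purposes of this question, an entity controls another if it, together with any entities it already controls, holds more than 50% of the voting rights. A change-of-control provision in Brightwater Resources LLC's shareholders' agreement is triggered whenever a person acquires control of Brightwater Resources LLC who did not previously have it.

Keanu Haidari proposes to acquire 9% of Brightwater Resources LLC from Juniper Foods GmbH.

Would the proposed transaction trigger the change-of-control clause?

The purchase adds only to Keanu's holdings (Juniper's stake shrinks), so Keanu is the only person who could newly come to control Brightwater.
Keanu holds 89% of Solent, so Keanu controls Solent.
Solent and Keanu together hold 15% + 63% = 78% of Juniper, so Keanu controls Juniper.
Keanu and Solent and Juniper together hold 6% + 31% + 63% = 100% of Pellion, so Keanu controls Pellion.
Solent and Pellion and Keanu together hold 55% + 35% + 10% = 100% of Crestway, so Keanu controls Crestway.
Juniper and Crestway together hold 20% + 80% = 100% of Brightwater, so Keanu controls Brightwater.
So Keanu already controls Brightwater before the transaction.
After the purchase, Keanu holds 9% of Brightwater directly, and Juniper's stake falls to 11%.
Keanu controlled Brightwater already, so this is not a new person acquiring control; every other person's position is unchanged or reduced.
No new person acquires control, so the clause is not triggered.

No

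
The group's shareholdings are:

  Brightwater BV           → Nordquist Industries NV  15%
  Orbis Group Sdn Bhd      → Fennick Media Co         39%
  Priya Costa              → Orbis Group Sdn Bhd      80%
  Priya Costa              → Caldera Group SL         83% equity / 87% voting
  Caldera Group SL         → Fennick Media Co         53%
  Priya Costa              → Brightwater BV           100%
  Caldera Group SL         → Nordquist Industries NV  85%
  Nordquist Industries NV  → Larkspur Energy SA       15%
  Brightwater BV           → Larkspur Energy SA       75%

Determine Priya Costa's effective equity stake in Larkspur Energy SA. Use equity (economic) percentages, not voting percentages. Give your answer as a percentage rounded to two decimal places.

Priya reaches Larkspur along 3 paths.
Via Brightwater: 100% × 75% = 75%.
Via Brightwater → Nordquist: 100% × 15% × 15% = 2.25%.
Via Caldera → Nordquist: 83% × 85% × 15% = 10.5825%.
Total: 75% + 2.25% + 10.5825% = 87.8325%.
Rounded: 87.83%.

87.83%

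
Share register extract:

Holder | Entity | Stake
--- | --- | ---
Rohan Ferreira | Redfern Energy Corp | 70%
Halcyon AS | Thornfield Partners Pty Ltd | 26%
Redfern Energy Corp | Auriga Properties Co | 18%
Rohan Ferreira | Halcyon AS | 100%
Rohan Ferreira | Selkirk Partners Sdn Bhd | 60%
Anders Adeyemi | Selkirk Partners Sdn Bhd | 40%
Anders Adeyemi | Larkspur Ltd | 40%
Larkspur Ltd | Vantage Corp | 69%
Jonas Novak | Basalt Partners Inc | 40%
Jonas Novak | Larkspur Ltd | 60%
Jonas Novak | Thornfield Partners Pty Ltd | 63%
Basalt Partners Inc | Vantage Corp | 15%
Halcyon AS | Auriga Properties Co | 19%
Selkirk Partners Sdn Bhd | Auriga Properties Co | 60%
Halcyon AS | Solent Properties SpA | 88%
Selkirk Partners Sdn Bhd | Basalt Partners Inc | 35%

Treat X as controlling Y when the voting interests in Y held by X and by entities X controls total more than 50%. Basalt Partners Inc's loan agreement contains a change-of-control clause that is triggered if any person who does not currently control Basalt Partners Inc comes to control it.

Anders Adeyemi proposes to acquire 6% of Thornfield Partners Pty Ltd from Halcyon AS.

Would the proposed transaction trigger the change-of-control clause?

The purchase adds only to Anders's holdings (Halcyon's stake shrinks), so Anders is the only person who could newly come to control Basalt.
Anders's largest direct stake is 40% in Selkirk, which does not meet the threshold, so Anders controls no company.
Neither Anders nor any entity Anders controls holds any voting interest in Basalt.
So before the transaction, Anders does not control Basalt.
After the purchase, Anders holds 6% of Thornfield directly, and Halcyon's stake falls to 20%.
Anders's side now holds 6% of Thornfield, not > 50%, so Anders still does not control Thornfield.
After the transaction, neither Anders nor any entity Anders controls holds a voting interest in Basalt, so Anders still does not control it.
No new person acquires control, so the clause is not triggered.

No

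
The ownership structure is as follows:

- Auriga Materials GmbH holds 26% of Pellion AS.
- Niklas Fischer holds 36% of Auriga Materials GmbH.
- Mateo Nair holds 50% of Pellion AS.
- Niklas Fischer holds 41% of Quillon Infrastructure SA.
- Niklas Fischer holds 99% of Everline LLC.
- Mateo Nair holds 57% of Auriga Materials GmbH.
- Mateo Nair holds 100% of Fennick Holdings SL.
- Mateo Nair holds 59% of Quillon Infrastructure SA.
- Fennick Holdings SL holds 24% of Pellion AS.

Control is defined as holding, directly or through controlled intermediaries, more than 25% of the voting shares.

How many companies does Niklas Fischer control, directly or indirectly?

Niklas holds 36% of Auriga, so Niklas controls Auriga.
Niklas holds 41% of Quillon, so Niklas controls Quillon.
Auriga holds 26% of Pellion, so Niklas controls Pellion.
Niklas holds 99% of Everline, so Niklas controls Everline.
No other company's threshold is met.
Niklas controls 4 companies.

4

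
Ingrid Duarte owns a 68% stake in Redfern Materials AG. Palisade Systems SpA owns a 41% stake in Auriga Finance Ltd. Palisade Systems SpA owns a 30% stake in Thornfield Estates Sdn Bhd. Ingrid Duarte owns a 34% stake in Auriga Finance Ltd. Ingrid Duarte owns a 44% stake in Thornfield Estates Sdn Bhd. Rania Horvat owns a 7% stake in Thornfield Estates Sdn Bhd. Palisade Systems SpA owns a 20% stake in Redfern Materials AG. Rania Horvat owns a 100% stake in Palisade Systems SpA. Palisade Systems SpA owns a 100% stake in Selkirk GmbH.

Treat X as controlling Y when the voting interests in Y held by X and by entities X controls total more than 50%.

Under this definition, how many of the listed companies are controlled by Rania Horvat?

2

Rania holds 100% of Palisade, so Rania controls Palisade.
Palisade holds 100% of Selkirk, so Rania controls Selkirk.
No other company's threshold is met.
Rania controls 2 companies.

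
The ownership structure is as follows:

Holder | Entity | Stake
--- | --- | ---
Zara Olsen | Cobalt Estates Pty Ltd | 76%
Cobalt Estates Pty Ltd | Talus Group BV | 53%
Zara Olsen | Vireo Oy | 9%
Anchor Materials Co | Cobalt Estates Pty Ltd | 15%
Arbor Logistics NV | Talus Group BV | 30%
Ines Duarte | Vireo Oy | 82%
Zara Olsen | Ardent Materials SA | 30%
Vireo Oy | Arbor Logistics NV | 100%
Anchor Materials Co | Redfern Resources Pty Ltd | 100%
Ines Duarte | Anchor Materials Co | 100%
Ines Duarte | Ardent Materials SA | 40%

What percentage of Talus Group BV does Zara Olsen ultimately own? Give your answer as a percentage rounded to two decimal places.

42.98%

Zara reaches Talus along 2 paths.
Via Vireo → Arbor: 9% × 100% × 30% = 2.7%.
Via Cobalt: 76% × 53% = 40.28%.
Total: 2.7% + 40.28% = 42.98%.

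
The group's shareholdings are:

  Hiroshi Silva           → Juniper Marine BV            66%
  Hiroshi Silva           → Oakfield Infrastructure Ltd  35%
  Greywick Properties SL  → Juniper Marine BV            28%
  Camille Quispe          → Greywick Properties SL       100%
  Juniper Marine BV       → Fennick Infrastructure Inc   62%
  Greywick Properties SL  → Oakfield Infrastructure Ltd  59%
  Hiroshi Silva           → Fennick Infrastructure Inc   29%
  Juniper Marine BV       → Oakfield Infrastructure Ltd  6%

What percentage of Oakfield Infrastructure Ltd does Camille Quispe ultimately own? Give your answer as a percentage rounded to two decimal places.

Camille reaches Oakfield along 2 paths.
Via Greywick → Juniper: 100% × 28% × 6% = 1.68%.
Via Greywick: 100% × 59% = 59%.
Total: 1.68% + 59% = 60.68%.

60.68%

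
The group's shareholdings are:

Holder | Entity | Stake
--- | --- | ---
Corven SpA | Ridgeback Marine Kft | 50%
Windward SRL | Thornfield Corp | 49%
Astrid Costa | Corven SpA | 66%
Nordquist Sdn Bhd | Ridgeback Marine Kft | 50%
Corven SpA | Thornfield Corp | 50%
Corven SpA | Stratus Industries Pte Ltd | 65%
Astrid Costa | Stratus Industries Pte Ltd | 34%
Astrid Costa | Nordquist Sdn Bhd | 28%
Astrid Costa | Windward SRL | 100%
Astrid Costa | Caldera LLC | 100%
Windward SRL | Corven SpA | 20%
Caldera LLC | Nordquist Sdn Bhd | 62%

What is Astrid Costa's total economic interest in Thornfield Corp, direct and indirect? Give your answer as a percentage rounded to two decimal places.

92.00%

Astrid reaches Thornfield along 3 paths.
Via Windward: 100% × 49% = 49%.
Via Windward → Corven: 100% × 20% × 50% = 10%.
Via Corven: 66% × 50% = 33%.
Total: 49% + 10% + 33% = 92%.
Rounded: 92.00%.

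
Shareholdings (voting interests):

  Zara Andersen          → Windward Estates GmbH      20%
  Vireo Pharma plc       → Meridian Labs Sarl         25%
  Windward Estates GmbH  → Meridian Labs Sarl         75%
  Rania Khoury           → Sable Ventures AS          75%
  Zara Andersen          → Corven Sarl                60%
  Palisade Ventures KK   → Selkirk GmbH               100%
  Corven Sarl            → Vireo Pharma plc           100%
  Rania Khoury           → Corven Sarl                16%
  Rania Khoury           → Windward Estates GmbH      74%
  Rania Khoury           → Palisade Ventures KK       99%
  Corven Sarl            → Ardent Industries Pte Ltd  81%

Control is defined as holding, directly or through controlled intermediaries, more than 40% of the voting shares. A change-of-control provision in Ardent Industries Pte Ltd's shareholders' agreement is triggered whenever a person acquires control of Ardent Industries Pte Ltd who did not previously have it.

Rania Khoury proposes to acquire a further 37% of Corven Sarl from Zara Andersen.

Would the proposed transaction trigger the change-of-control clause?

Yes

The purchase adds only to Rania's holdings (Zara's stake shrinks), so Rania is the only person who could newly come to control Ardent.
Rania holds 75% of Sable, so Rania controls Sable.
Rania holds 74% of Windward, so Rania controls Windward.
Rania holds 99% of Palisade, so Rania controls Palisade.
Windward holds 75% of Meridian, so Rania controls Meridian.
Palisade holds 100% of Selkirk, so Rania controls Selkirk.
Neither Rania nor any entity Rania controls holds any voting interest in Ardent.
So before the transaction, Rania does not control Ardent.
After the purchase, Rania's direct stake in Corven rises to 16% + 37% = 53%, and Zara's stake falls to 23%.
Rania holds 53% of Corven, so Rania controls Corven.
Corven holds 81% of Ardent, so Rania controls Ardent.
Rania did not control Ardent before and does after, so the clause is triggered.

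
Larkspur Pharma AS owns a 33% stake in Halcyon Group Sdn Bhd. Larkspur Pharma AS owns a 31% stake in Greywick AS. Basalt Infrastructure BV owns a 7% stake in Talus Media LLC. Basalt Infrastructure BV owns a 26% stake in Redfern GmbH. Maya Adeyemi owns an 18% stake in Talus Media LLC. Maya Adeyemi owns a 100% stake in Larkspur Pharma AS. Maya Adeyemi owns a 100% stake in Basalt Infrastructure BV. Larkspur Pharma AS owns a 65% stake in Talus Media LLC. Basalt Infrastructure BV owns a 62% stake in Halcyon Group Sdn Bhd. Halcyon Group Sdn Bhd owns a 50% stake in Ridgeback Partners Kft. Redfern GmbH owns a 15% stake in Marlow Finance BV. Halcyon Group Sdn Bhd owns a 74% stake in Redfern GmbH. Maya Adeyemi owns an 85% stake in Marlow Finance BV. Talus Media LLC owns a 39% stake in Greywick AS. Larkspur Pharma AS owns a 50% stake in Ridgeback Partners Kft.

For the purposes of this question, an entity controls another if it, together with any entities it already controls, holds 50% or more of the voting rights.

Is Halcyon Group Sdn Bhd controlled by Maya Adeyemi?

Maya holds 100% of Basalt, so Maya controls Basalt.
Maya holds 100% of Larkspur, so Maya controls Larkspur.
Larkspur and Basalt together hold 33% + 62% = 95% of Halcyon, so Maya controls Halcyon.

Yes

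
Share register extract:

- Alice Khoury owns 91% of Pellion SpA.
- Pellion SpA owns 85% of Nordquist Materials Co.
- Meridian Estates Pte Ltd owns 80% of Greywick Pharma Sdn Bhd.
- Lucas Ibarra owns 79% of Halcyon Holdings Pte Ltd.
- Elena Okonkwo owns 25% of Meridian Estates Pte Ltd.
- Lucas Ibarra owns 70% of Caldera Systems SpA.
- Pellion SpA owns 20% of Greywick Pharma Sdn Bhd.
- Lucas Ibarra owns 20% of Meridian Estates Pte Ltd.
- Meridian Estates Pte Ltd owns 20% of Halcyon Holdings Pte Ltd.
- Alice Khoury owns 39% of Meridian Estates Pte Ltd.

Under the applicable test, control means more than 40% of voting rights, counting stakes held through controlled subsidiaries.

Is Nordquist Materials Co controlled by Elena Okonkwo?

Elena's largest direct stake is 25% in Meridian, which does not meet the threshold, so Elena controls no company.
Neither Elena nor any entity Elena controls holds any voting interest in Nordquist.
So Elena does not control Nordquist.

No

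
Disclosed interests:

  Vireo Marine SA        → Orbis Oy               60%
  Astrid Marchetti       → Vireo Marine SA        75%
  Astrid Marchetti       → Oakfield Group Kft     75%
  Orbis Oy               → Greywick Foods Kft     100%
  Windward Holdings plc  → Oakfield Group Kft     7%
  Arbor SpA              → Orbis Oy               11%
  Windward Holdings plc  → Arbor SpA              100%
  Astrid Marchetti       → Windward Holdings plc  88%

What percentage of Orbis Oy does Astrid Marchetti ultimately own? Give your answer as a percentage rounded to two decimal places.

Astrid reaches Orbis along 2 paths.
Via Windward → Arbor: 88% × 100% × 11% = 9.68%.
Via Vireo: 75% × 60% = 45%.
Total: 9.68% + 45% = 54.68%.

54.68%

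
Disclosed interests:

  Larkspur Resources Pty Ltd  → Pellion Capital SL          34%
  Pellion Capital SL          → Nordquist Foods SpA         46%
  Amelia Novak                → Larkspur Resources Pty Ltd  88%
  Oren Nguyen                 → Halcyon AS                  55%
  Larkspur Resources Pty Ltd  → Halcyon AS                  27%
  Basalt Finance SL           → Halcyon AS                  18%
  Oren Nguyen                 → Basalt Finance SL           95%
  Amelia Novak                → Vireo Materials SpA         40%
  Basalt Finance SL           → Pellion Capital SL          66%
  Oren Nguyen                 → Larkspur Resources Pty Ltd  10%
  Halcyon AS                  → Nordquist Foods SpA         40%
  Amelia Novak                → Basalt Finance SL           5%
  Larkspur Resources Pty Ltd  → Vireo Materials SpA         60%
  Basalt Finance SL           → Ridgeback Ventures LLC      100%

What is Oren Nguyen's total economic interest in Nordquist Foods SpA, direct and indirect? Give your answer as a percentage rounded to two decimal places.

Oren reaches Nordquist along 5 paths.
Via Basalt → Halcyon: 95% × 18% × 40% = 6.84%.
Via Halcyon: 55% × 40% = 22%.
Via Larkspur → Halcyon: 10% × 27% × 40% = 1.08%.
Via Larkspur → Pellion: 10% × 34% × 46% = 1.564%.
Via Basalt → Pellion: 95% × 66% × 46% = 28.842%.
Total: 6.84% + 22% + 1.08% + 1.564% + 28.842% = 60.326%.
Rounded: 60.33%.

60.33%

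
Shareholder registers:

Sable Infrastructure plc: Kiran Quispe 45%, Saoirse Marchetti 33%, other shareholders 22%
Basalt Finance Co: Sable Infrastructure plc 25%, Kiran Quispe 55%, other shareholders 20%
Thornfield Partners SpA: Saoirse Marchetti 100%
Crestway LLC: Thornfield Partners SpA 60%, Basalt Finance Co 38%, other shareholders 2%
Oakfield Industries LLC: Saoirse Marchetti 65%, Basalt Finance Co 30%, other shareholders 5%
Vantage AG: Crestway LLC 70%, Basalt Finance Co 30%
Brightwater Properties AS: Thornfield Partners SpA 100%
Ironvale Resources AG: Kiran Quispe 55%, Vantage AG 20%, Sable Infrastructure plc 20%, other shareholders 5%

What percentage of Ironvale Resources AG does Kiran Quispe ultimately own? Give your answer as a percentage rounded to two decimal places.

71.50%

Kiran reaches Ironvale along 6 paths.
Direct stake: 55% = 55%.
Via Sable → Basalt → Crestway → Vantage: 45% × 25% × 38% × 70% × 20% = 0.5985%.
Via Basalt → Crestway → Vantage: 55% × 38% × 70% × 20% = 2.926%.
Via Sable → Basalt → Vantage: 45% × 25% × 30% × 20% = 0.675%.
Via Basalt → Vantage: 55% × 30% × 20% = 3.3%.
Via Sable: 45% × 20% = 9%.
Total: 55% + 0.5985% + 2.926% + 0.675% + 3.3% + 9% = 71.4995%.
Rounded: 71.50%.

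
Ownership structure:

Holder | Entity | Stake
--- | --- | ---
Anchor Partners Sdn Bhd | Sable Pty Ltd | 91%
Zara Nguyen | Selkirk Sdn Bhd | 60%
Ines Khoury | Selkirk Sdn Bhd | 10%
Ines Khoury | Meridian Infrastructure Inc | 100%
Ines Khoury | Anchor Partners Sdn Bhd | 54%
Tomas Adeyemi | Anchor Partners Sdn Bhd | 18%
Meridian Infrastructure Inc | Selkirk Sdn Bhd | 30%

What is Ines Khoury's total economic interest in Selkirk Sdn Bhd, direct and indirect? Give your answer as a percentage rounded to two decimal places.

40.00%

Ines reaches Selkirk along 2 paths.
Via Meridian: 100% × 30% = 30%.
Direct stake: 10% = 10%.
Total: 30% + 10% = 40%.
Rounded: 40.00%.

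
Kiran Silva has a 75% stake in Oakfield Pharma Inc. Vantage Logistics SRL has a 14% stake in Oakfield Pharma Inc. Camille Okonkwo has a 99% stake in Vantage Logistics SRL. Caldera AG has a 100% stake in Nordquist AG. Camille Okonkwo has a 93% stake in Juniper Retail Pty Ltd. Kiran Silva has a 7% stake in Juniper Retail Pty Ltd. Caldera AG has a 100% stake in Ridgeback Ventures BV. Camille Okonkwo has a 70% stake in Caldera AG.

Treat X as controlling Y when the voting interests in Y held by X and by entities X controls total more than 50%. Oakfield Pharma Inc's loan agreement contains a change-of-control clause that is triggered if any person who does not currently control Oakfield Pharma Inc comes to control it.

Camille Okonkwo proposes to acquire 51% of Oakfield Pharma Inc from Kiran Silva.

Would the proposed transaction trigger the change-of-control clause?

Yes

The purchase adds only to Camille's holdings (Kiran's stake shrinks), so Camille is the only person who could newly come to control Oakfield.
Camille holds 93% of Juniper, so Camille controls Juniper.
Camille holds 70% of Caldera, so Camille controls Caldera.
Camille holds 99% of Vantage, so Camille controls Vantage.
Caldera holds 100% of Nordquist, so Camille controls Nordquist.
Caldera holds 100% of Ridgeback, so Camille controls Ridgeback.
In Oakfield, Camille's side holds only 14%, not > 50%.
So before the transaction, Camille does not control Oakfield.
After the purchase, Camille holds 51% of Oakfield directly, and Kiran's stake falls to 24%.
Vantage and Camille together hold 14% + 51% = 65% of Oakfield, so Camille controls Oakfield.
Camille did not control Oakfield before and does after, so the clause is triggered.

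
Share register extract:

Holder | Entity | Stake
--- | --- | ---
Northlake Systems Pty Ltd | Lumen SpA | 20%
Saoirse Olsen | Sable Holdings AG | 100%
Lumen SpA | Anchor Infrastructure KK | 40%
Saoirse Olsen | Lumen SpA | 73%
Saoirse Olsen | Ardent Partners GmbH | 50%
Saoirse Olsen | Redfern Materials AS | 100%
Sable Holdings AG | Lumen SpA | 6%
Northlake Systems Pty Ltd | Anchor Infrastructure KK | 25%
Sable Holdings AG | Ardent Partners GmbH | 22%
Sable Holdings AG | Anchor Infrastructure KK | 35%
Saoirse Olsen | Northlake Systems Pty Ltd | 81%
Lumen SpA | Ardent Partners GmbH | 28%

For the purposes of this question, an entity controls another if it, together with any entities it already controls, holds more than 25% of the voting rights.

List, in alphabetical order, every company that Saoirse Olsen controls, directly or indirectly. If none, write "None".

Anchor Infrastructure KK, Ardent Partners GmbH, Lumen SpA, Northlake Systems Pty Ltd, Redfern Materials AS, Sable Holdings AG

Saoirse holds 81% of Northlake, so Saoirse controls Northlake.
Saoirse holds 100% of Sable, so Saoirse controls Sable.
Saoirse and Sable and Northlake together hold 73% + 6% + 20% = 99% of Lumen, so Saoirse controls Lumen.
Saoirse holds 100% of Redfern, so Saoirse controls Redfern.
Saoirse and Lumen and Sable together hold 50% + 28% + 22% = 100% of Ardent, so Saoirse controls Ardent.
Lumen and Northlake and Sable together hold 40% + 25% + 35% = 100% of Anchor, so Saoirse controls Anchor.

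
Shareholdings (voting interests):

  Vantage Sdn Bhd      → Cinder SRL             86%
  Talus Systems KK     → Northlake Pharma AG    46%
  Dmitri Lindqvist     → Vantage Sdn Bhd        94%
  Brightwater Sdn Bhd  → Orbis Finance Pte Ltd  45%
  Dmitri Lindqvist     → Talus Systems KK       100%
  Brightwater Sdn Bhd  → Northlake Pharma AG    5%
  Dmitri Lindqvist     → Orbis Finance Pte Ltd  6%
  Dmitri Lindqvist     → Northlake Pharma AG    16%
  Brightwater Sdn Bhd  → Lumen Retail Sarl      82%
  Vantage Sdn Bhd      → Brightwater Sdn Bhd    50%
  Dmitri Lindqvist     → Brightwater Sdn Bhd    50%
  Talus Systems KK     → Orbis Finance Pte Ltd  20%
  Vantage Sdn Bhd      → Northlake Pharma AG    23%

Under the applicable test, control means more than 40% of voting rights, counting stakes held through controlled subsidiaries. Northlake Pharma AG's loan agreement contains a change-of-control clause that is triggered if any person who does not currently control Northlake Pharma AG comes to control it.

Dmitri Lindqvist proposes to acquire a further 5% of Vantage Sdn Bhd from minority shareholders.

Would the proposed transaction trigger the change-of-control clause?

The purchase changes only Dmitri's holdings, so Dmitri is the only person who could newly come to control Northlake.
Dmitri holds 94% of Vantage, so Dmitri controls Vantage.
Dmitri holds 100% of Talus, so Dmitri controls Talus.
Dmitri and Vantage together hold 50% + 50% = 100% of Brightwater, so Dmitri controls Brightwater.
Brightwater and Vantage and Talus and Dmitri together hold 5% + 23% + 46% + 16% = 90% of Northlake, so Dmitri controls Northlake.
So Dmitri already controls Northlake before the transaction.
After the purchase, Dmitri's direct stake in Vantage rises to 94% + 5% = 99%.
Dmitri controlled Northlake already, so this is not a new person acquiring control; every other person's position is unchanged or reduced.
No new person acquires control, so the clause is not triggered.

No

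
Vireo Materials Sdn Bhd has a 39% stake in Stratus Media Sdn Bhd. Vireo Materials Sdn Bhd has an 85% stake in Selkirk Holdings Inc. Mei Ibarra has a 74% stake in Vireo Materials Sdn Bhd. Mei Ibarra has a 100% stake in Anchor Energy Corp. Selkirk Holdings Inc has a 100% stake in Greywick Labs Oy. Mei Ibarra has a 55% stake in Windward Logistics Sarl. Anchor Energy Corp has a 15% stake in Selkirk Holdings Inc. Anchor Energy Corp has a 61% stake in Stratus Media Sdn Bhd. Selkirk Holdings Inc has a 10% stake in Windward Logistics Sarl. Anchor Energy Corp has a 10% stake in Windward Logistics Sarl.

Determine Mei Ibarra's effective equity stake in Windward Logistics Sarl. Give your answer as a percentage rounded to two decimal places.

72.79%

Mei reaches Windward along 4 paths.
Via Anchor → Selkirk: 100% × 15% × 10% = 1.5%.
Via Vireo → Selkirk: 74% × 85% × 10% = 6.29%.
Direct stake: 55% = 55%.
Via Anchor: 100% × 10% = 10%.
Total: 1.5% + 6.29% + 55% + 10% = 72.79%.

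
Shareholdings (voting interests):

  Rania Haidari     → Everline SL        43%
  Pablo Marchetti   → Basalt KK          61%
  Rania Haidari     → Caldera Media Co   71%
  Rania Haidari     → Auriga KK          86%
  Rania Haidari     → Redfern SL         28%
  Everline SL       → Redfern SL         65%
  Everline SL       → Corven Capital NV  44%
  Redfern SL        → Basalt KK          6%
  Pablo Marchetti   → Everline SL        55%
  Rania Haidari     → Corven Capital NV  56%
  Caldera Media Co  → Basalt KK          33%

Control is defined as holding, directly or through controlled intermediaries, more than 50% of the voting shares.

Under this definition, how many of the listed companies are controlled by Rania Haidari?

3

Rania holds 71% of Caldera, so Rania controls Caldera.
Rania holds 56% of Corven, so Rania controls Corven.
Rania holds 86% of Auriga, so Rania controls Auriga.
No other company's threshold is met.
Rania controls 3 companies.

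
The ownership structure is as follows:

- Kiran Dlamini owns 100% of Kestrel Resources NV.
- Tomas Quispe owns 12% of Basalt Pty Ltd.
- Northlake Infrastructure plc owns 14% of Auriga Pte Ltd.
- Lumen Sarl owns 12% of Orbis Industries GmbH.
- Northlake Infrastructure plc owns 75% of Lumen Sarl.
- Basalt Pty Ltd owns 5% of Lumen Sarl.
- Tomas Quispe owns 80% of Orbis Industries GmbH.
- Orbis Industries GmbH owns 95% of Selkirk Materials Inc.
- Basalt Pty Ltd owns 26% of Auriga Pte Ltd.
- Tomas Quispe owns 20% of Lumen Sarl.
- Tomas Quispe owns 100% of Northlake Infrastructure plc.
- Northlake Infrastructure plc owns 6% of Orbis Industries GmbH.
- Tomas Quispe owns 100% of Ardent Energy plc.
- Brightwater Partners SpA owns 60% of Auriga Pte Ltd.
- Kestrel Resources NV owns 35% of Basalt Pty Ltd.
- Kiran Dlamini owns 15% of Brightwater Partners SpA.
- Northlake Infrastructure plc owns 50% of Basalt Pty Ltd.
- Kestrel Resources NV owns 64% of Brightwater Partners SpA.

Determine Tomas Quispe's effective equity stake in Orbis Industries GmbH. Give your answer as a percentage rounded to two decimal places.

97.77%

Tomas reaches Orbis along 6 paths.
Via Northlake: 100% × 6% = 6%.
Direct stake: 80% = 80%.
Via Lumen: 20% × 12% = 2.4%.
Via Northlake → Lumen: 100% × 75% × 12% = 9%.
Via Northlake → Basalt → Lumen: 100% × 50% × 5% × 12% = 0.3%.
Via Basalt → Lumen: 12% × 5% × 12% = 0.072%.
Total: 6% + 80% + 2.4% + 9% + 0.3% + 0.072% = 97.772%.
Rounded: 97.77%.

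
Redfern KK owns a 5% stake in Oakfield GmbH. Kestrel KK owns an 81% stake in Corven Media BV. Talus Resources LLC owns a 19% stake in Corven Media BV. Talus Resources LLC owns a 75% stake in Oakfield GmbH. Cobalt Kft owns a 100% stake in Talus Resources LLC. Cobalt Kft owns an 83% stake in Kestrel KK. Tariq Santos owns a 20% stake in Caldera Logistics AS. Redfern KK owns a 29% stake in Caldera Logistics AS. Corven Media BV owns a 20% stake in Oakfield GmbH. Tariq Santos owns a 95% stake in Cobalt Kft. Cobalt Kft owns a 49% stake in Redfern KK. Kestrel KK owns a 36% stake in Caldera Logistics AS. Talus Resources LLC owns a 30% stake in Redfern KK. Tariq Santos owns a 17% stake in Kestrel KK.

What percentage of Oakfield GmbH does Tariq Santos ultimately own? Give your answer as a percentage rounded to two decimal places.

Tariq reaches Oakfield along 6 paths.
Via Cobalt → Talus: 95% × 100% × 75% = 71.25%.
Via Cobalt → Kestrel → Corven: 95% × 83% × 81% × 20% = 12.7737%.
Via Kestrel → Corven: 17% × 81% × 20% = 2.754%.
Via Cobalt → Talus → Corven: 95% × 100% × 19% × 20% = 3.61%.
Via Cobalt → Redfern: 95% × 49% × 5% = 2.3275%.
Via Cobalt → Talus → Redfern: 95% × 100% × 30% × 5% = 1.425%.
Total: 71.25% + 12.7737% + 2.754% + 3.61% + 2.3275% + 1.425% = 94.1402%.
Rounded: 94.14%.

94.14%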